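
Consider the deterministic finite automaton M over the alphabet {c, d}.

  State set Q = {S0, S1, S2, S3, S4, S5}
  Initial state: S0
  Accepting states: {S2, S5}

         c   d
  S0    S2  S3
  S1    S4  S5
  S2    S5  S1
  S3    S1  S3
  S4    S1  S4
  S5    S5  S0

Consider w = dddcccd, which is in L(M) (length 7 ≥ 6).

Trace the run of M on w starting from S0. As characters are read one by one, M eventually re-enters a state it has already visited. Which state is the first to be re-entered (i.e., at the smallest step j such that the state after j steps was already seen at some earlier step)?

Run of M on w = d d d c c c d:
  step 0: S0  (start)
  step 1: S3  (read d: S0→S3)
  step 2: S3  (read d: S3→S3)   ← first repeat (S3 seen earlier)
  step 3: S3  (read d: S3→S3)
  step 4: S1  (read c: S3→S1)
  step 5: S4  (read c: S1→S4)
  step 6: S1  (read c: S4→S1)
  step 7: S5  (read d: S1→S5)

The earliest repeat is at step j = 2: M is in S3, which it already visited at step i = 1.
With |Q| = 6, pigeonhole forces a state repeat no later than step 6; the substring read between the first and second visits to that state can be pumped.

S3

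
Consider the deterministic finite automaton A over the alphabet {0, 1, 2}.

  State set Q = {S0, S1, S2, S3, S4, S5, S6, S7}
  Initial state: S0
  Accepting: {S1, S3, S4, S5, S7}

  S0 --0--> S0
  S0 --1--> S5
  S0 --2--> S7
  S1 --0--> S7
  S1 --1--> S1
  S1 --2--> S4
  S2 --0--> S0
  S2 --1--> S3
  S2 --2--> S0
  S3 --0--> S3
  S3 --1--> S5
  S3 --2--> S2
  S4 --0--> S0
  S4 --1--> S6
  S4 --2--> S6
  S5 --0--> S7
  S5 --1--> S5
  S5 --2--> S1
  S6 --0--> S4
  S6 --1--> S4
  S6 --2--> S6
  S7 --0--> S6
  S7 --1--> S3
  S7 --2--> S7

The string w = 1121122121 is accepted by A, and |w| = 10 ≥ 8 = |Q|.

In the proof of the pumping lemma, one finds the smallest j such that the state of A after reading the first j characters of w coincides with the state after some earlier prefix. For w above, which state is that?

State sequence: S0 -1-> S5 -1-> S5 -2-> S1 -1-> S1 -1-> S1 -2-> S4 -2-> S6 -1-> S4 -2-> S6 -1-> S4
First repeat at step 2: S5 was already visited.

The earliest repeat is at step j = 2: A is in S5, which it already visited at step i = 1.
With |Q| = 8, pigeonhole forces a state repeat no later than step 8; the substring read between the first and second visits to that state can be pumped.

S5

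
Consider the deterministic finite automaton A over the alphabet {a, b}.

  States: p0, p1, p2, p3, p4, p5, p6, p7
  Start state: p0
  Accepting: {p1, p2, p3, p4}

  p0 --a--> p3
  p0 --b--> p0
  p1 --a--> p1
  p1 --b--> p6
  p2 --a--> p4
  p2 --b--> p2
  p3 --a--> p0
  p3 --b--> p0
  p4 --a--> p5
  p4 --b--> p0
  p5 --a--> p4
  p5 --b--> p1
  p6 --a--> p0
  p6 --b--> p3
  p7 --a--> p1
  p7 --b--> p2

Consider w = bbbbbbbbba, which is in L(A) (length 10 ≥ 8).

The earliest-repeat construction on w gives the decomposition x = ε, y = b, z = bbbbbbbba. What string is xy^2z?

bbbbbbbbbba

xy^2z = ε·b·b·bbbbbbbba = bbbbbbbbbba.
Reading y = b takes A from p0 back to p0, so after x·y·y the machine is still in p0, and z then leads to the accepting state p3. Hence bbbbbbbbbba ∈ L(A).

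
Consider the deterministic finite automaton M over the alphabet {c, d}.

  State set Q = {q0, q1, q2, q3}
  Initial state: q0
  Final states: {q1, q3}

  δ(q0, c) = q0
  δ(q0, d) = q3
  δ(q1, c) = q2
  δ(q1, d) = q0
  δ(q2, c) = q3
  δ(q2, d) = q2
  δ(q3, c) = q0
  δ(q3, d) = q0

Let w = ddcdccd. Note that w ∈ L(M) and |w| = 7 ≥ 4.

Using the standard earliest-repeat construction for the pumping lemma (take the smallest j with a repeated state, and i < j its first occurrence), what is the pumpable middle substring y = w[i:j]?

Run of M on w = d d c d c c d:
  step 0: q0  (start)
  step 1: q3  (read d: q0→q3)
  step 2: q0  (read d: q3→q0)   ← first repeat (q0 seen earlier)
  step 3: q0  (read c: q0→q0)
  step 4: q3  (read d: q0→q3)
  step 5: q0  (read c: q3→q0)
  step 6: q0  (read c: q0→q0)
  step 7: q3  (read d: q0→q3)

So i = 0, j = 2, giving x = w[0:0] = ε, y = w[0:2] = dd, z = w[2:7] = cdccd.
Check: |xy| = 2 ≤ 4 and |y| = 2 ≥ 1. Reading y takes M from q0 back to q0, so every xyⁱz is accepted.
Pumping length from the standard proof: p = 4 (the number of states). The repeated state found above gives |xy| = j ≤ 4 and |y| = j − i ≥ 1.

dd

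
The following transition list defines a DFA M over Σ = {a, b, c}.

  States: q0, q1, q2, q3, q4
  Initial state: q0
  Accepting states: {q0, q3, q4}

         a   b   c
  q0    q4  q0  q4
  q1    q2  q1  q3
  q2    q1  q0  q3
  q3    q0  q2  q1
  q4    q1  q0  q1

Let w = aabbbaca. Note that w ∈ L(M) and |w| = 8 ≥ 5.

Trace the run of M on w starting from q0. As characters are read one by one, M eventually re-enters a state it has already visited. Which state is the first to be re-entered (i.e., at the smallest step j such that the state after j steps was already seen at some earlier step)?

q1

State sequence: q0 -a-> q4 -a-> q1 -b-> q1 -b-> q1 -b-> q1 -a-> q2 -c-> q3 -a-> q0
First repeat at step 3: q1 was already visited.

The earliest repeat is at step j = 3: M is in q1, which it already visited at step i = 2.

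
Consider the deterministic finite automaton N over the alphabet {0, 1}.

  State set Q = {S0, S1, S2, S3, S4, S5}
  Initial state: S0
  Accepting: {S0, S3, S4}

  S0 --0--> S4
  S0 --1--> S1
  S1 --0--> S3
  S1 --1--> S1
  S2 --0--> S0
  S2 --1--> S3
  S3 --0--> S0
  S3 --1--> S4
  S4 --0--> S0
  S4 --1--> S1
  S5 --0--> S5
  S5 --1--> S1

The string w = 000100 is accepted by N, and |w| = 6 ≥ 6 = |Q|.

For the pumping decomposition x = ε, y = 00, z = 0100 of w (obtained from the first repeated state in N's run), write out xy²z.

xy^2z = ε·00·00·0100 = 00000100.
Reading y = 00 takes N from S0 back to S0, so after x·y·y the machine is still in S0, and z then leads to the accepting state S0. Hence 00000100 ∈ L(N).

00000100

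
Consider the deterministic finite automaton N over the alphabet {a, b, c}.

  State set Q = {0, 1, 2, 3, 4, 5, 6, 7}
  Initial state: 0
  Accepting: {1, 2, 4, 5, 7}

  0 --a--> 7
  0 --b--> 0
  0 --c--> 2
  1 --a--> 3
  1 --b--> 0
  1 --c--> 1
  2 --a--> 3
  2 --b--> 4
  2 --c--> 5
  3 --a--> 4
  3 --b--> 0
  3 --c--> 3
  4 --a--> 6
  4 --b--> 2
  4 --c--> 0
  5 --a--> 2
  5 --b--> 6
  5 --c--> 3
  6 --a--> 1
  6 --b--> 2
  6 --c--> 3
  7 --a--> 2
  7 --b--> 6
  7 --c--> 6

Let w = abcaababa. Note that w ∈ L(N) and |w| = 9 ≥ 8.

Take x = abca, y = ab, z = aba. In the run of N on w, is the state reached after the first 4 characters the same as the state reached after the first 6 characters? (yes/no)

no

State sequence: 0 -a-> 7 -b-> 6 -c-> 3 -a-> 4 -a-> 6 -b-> 2

After x (step 4): 4. After xy (step 6): 2.
They differ (4 ≠ 2), so y is not a cycle from the state after x; this split is not the one the pumping-lemma construction produces, and pumping y need not keep the string in L(N).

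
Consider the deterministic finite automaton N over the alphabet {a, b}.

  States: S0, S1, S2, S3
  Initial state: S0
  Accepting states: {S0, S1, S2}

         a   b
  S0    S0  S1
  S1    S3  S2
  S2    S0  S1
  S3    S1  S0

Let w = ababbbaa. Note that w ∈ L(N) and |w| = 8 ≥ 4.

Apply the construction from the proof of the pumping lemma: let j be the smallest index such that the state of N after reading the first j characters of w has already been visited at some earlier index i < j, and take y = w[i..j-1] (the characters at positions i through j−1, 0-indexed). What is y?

State sequence: S0 -a-> S0 -b-> S1 -a-> S3 -b-> S0 -b-> S1 -b-> S2 -a-> S0 -a-> S0
First repeat at step 1: S0 was already visited.

So i = 0, j = 1, giving x = w[0:0] = ε, y = w[0:1] = a, z = w[1:8] = babbbaa.
Check: |xy| = 1 ≤ 4 and |y| = 1 ≥ 1. Reading y takes N from S0 back to S0, so every xyⁱz is accepted.

a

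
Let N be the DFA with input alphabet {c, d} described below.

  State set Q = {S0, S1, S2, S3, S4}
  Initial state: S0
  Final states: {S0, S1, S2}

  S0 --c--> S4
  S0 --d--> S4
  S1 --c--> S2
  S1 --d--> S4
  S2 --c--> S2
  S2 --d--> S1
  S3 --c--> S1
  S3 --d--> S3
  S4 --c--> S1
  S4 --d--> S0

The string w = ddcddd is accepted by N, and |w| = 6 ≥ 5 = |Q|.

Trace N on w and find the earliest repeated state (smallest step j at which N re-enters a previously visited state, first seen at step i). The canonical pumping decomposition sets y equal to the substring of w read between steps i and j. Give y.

dd

Run of N on w = d d c d d d:
  step 0: S0  (start)
  step 1: S4  (read d: S0→S4)
  step 2: S0  (read d: S4→S0)   ← first repeat (S0 seen earlier)
  step 3: S4  (read c: S0→S4)
  step 4: S0  (read d: S4→S0)
  step 5: S4  (read d: S0→S4)
  step 6: S0  (read d: S4→S0)

So i = 0, j = 2, giving x = w[0:0] = ε, y = w[0:2] = dd, z = w[2:6] = cddd.
Check: |xy| = 2 ≤ 5 and |y| = 2 ≥ 1. Reading y takes N from S0 back to S0, so every xyⁱz is accepted.
With |Q| = 5, pigeonhole forces a state repeat no later than step 5; the substring read between the first and second visits to that state can be pumped.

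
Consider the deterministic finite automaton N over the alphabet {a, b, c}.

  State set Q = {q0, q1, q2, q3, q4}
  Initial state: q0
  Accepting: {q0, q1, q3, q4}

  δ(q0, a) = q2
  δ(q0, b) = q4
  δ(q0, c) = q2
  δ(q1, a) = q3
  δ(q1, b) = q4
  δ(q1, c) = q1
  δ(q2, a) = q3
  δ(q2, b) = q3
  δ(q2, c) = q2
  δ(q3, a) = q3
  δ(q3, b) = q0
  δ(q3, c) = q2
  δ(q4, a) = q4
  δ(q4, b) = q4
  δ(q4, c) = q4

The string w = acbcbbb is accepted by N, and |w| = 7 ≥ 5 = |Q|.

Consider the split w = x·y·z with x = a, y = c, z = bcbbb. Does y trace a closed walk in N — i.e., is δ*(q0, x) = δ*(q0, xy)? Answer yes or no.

State sequence: q0 -a-> q2 -c-> q2

After x (step 1): q2. After xy (step 2): q2.
They match, so y = c drives N around a cycle from q2 back to itself; pumping y any number of times keeps N in q2 before reading z, and xyⁱz ∈ L(N) for every i ≥ 0.

yes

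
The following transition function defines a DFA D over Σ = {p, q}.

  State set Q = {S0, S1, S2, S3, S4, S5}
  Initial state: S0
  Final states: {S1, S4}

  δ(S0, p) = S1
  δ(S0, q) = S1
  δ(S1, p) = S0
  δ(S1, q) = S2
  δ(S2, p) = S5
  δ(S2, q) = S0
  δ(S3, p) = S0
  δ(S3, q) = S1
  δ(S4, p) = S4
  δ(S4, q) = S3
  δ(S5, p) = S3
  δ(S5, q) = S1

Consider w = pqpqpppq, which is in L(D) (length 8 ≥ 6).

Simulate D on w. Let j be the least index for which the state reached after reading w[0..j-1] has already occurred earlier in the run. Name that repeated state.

S1

State sequence: S0 -p-> S1 -q-> S2 -p-> S5 -q-> S1 -p-> S0 -p-> S1 -p-> S0 -q-> S1
First repeat at step 4: S1 was already visited.

The earliest repeat is at step j = 4: D is in S1, which it already visited at step i = 1.
With |Q| = 6, pigeonhole forces a state repeat no later than step 6; the substring read between the first and second visits to that state can be pumped.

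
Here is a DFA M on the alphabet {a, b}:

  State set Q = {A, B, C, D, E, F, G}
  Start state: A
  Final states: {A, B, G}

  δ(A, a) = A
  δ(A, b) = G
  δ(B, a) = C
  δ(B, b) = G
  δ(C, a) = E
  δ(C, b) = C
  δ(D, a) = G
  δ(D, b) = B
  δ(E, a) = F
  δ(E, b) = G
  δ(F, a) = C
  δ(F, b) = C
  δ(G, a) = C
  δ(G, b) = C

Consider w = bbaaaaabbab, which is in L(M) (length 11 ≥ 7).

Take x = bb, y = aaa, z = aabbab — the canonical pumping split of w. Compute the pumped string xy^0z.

xy⁰z = xz = bb·aabbab = bbaabbab.
Reading y = aaa takes M from C back to C, so after x the machine is still in C, and z then leads to the accepting state G. Hence bbaabbab ∈ L(M).

bbaabbab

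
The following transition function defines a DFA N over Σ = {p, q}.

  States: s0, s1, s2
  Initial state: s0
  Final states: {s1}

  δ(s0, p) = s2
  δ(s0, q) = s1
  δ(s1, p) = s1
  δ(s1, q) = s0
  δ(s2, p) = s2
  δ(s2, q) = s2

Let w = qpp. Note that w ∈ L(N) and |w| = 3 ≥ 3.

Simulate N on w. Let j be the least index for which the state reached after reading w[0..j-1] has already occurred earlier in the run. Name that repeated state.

State sequence: s0 -q-> s1 -p-> s1 -p-> s1
First repeat at step 2: s1 was already visited.

The earliest repeat is at step j = 2: N is in s1, which it already visited at step i = 1.

s1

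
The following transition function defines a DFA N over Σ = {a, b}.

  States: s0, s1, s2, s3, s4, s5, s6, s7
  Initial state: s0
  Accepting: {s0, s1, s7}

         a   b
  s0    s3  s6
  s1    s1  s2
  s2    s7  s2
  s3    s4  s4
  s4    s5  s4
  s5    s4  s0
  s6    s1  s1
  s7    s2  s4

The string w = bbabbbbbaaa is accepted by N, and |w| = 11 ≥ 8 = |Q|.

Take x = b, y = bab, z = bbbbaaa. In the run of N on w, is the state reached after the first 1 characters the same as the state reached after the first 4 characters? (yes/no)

State sequence: s0 -b-> s6 -b-> s1 -a-> s1 -b-> s2

After x (step 1): s6. After xy (step 4): s2.
They differ (s6 ≠ s2), so y is not a cycle from the state after x; this split is not the one the pumping-lemma construction produces, and pumping y need not keep the string in L(N).

no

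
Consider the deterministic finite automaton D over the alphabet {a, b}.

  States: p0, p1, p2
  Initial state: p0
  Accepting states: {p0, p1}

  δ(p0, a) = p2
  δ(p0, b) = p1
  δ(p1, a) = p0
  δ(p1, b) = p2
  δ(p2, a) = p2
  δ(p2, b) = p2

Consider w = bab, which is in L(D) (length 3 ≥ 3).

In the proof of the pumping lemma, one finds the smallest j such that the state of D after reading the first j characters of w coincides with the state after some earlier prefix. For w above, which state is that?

Run of D on w = b a b:
  step 0: p0  (start)
  step 1: p1  (read b: p0→p1)
  step 2: p0  (read a: p1→p0)   ← first repeat (p0 seen earlier)
  step 3: p1  (read b: p0→p1)

The earliest repeat is at step j = 2: D is in p0, which it already visited at step i = 0.
With |Q| = 3, pigeonhole forces a state repeat no later than step 3; the substring read between the first and second visits to that state can be pumped.

p0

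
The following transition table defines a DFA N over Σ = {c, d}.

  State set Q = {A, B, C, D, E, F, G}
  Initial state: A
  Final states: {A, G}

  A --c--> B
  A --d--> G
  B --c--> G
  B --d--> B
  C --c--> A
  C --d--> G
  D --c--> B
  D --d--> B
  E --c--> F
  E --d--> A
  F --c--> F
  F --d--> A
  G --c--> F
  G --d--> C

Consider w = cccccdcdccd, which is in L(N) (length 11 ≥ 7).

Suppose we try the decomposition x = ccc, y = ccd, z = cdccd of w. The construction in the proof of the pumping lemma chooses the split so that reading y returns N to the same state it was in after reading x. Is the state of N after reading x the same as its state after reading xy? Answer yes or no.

no

Run of N on the first 6 characters of w = c c c c c d:
  step 0: A  (start)
  step 1: B  (read c: A→B)
  step 2: G  (read c: B→G)
  step 3: F  (read c: G→F)
  step 4: F  (read c: F→F)
  step 5: F  (read c: F→F)
  step 6: A  (read d: F→A)

After x (step 3): F. After xy (step 6): A.
They differ (F ≠ A), so y is not a cycle from the state after x; this split is not the one the pumping-lemma construction produces, and pumping y need not keep the string in L(N).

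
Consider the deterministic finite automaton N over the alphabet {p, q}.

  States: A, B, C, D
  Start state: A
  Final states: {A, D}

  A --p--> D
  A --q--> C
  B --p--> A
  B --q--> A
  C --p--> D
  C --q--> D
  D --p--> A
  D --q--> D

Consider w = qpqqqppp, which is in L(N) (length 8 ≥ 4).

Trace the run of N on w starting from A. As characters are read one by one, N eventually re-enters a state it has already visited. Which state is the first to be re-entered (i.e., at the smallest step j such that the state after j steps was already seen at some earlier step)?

D

Run of N on w = q p q q q p p p:
  step 0: A  (start)
  step 1: C  (read q: A→C)
  step 2: D  (read p: C→D)
  step 3: D  (read q: D→D)   ← first repeat (D seen earlier)
  step 4: D  (read q: D→D)
  step 5: D  (read q: D→D)
  step 6: A  (read p: D→A)
  step 7: D  (read p: A→D)
  step 8: A  (read p: D→A)

The earliest repeat is at step j = 3: N is in D, which it already visited at step i = 2.
The DFA has 4 states, so the proof of the pumping lemma guarantees a repeated state among the first 4+1 visited; the segment between the two visits is the pumpable y.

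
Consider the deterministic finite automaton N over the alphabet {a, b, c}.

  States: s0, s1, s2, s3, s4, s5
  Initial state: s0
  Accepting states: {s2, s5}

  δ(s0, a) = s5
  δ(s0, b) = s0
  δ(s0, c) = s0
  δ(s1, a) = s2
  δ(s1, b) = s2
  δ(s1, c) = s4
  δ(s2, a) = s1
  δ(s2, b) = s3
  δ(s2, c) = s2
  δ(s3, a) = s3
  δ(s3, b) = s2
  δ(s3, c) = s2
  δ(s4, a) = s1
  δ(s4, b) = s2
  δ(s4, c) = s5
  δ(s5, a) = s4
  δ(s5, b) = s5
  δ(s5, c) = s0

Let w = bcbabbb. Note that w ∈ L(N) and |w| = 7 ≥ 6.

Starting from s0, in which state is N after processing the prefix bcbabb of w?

State sequence: s0 -b-> s0 -c-> s0 -b-> s0 -a-> s5 -b-> s5 -b-> s5

After reading 6 characters, N is in state s5.
(This kind of state-tracing is the core of the pumping-lemma construction: with 6 states, pigeonhole forces a repeat within the first 6 steps.)

s5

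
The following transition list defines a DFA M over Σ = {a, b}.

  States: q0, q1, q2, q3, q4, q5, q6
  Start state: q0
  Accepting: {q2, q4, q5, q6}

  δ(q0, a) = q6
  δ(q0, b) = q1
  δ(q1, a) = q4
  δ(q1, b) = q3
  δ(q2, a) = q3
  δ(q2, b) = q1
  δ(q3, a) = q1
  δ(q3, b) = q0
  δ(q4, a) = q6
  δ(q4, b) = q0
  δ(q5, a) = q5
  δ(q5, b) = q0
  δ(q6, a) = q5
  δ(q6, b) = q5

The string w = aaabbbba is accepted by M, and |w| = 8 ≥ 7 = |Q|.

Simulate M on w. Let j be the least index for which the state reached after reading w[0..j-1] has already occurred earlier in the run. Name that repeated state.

q5

State sequence: q0 -a-> q6 -a-> q5 -a-> q5 -b-> q0 -b-> q1 -b-> q3 -b-> q0 -a-> q6
First repeat at step 3: q5 was already visited.

The earliest repeat is at step j = 3: M is in q5, which it already visited at step i = 2.
Pumping length from the standard proof: p = 7 (the number of states). The repeated state found above gives |xy| = j ≤ 7 and |y| = j − i ≥ 1.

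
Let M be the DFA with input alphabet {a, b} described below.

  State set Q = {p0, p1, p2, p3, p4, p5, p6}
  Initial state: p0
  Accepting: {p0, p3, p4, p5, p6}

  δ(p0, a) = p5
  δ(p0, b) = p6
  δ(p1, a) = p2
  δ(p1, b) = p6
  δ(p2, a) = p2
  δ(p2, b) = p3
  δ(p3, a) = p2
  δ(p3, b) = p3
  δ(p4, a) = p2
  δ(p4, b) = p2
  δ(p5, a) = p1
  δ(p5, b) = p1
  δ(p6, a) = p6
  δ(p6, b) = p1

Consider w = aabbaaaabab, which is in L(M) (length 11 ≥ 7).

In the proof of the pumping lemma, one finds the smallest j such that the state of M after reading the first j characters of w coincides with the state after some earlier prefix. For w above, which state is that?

p1

State sequence: p0 -a-> p5 -a-> p1 -b-> p6 -b-> p1 -a-> p2 -a-> p2 -a-> p2 -a-> p2 -b-> p3 -a-> p2 -b-> p3
First repeat at step 4: p1 was already visited.

The earliest repeat is at step j = 4: M is in p1, which it already visited at step i = 2.
The DFA has 7 states, so the proof of the pumping lemma guarantees a repeated state among the first 7+1 visited; the segment between the two visits is the pumpable y.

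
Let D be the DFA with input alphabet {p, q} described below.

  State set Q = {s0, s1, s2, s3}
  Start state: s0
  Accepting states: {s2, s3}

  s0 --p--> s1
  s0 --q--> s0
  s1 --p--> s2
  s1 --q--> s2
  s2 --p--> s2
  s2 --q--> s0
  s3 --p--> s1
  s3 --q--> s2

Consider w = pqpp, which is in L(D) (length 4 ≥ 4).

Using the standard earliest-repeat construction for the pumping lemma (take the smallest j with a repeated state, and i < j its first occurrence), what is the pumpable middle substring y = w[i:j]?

p

Run of D on w = p q p p:
  step 0: s0  (start)
  step 1: s1  (read p: s0→s1)
  step 2: s2  (read q: s1→s2)
  step 3: s2  (read p: s2→s2)   ← first repeat (s2 seen earlier)
  step 4: s2  (read p: s2→s2)

So i = 2, j = 3, giving x = w[0:2] = pq, y = w[2:3] = p, z = w[3:4] = p.
Check: |xy| = 3 ≤ 4 and |y| = 1 ≥ 1. Reading y takes D from s2 back to s2, so every xyⁱz is accepted.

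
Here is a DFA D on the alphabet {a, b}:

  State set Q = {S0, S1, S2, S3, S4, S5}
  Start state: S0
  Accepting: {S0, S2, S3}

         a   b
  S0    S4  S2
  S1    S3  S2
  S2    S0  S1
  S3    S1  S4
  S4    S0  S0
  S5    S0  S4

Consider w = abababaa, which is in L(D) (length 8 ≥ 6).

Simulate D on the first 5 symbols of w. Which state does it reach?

Run of D on the first 5 characters of w = a b a b a:
  step 0: S0  (start)
  step 1: S4  (read a: S0→S4)
  step 2: S0  (read b: S4→S0)
  step 3: S4  (read a: S0→S4)
  step 4: S0  (read b: S4→S0)
  step 5: S4  (read a: S0→S4)

After reading 5 characters, D is in state S4.
(This kind of state-tracing is the core of the pumping-lemma construction: with 6 states, pigeonhole forces a repeat within the first 6 steps.)

S4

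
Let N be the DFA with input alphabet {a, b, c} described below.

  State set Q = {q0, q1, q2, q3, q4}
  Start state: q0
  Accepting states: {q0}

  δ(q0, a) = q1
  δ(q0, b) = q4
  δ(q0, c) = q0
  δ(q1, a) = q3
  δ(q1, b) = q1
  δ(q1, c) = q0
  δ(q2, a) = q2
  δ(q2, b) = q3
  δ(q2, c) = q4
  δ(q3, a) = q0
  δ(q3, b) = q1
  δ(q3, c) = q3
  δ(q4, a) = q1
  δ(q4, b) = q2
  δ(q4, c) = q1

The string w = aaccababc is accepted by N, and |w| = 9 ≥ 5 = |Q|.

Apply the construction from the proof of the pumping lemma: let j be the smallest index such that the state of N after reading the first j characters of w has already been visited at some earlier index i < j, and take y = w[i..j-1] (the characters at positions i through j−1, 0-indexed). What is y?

State sequence: q0 -a-> q1 -a-> q3 -c-> q3 -c-> q3 -a-> q0 -b-> q4 -a-> q1 -b-> q1 -c-> q0
First repeat at step 3: q3 was already visited.

So i = 2, j = 3, giving x = w[0:2] = aa, y = w[2:3] = c, z = w[3:9] = cababc.
Check: |xy| = 3 ≤ 5 and |y| = 1 ≥ 1. Reading y takes N from q3 back to q3, so every xyⁱz is accepted.
The DFA has 5 states, so the proof of the pumping lemma guarantees a repeated state among the first 5+1 visited; the segment between the two visits is the pumpable y.

c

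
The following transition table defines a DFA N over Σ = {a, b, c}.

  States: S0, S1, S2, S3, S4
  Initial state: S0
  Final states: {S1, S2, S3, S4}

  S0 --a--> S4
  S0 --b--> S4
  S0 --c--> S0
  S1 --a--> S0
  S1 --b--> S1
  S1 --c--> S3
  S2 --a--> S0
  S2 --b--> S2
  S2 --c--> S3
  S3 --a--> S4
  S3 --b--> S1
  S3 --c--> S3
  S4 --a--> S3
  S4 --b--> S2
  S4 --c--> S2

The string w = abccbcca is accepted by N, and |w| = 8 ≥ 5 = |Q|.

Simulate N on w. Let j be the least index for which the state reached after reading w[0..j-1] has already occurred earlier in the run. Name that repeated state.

State sequence: S0 -a-> S4 -b-> S2 -c-> S3 -c-> S3 -b-> S1 -c-> S3 -c-> S3 -a-> S4
First repeat at step 4: S3 was already visited.

The earliest repeat is at step j = 4: N is in S3, which it already visited at step i = 3.
With |Q| = 5, pigeonhole forces a state repeat no later than step 5; the substring read between the first and second visits to that state can be pumped.

S3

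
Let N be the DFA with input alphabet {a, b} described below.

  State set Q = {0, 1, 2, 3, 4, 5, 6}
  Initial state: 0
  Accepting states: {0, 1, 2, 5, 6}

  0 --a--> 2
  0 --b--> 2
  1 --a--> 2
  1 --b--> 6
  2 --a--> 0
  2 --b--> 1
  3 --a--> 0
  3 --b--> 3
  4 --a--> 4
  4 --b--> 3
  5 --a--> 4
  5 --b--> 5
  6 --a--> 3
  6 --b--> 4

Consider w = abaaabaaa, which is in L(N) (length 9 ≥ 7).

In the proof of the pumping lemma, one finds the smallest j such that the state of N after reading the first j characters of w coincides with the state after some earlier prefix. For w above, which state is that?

Run of N on w = a b a a a b a a a:
  step 0: 0  (start)
  step 1: 2  (read a: 0→2)
  step 2: 1  (read b: 2→1)
  step 3: 2  (read a: 1→2)   ← first repeat (2 seen earlier)
  step 4: 0  (read a: 2→0)
  step 5: 2  (read a: 0→2)
  step 6: 1  (read b: 2→1)
  step 7: 2  (read a: 1→2)
  step 8: 0  (read a: 2→0)
  step 9: 2  (read a: 0→2)

The earliest repeat is at step j = 3: N is in 2, which it already visited at step i = 1.

2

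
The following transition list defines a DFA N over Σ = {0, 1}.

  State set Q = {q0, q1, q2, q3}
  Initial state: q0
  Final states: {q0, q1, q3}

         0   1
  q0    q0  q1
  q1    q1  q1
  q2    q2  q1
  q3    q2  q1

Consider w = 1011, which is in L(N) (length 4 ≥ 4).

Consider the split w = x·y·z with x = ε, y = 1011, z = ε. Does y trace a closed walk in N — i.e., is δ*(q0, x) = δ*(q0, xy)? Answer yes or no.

State sequence: q0 -1-> q1 -0-> q1 -1-> q1 -1-> q1

After x (step 0): q0. After xy (step 4): q1.
They differ (q0 ≠ q1), so y is not a cycle from the state after x; this split is not the one the pumping-lemma construction produces, and pumping y need not keep the string in L(N).

no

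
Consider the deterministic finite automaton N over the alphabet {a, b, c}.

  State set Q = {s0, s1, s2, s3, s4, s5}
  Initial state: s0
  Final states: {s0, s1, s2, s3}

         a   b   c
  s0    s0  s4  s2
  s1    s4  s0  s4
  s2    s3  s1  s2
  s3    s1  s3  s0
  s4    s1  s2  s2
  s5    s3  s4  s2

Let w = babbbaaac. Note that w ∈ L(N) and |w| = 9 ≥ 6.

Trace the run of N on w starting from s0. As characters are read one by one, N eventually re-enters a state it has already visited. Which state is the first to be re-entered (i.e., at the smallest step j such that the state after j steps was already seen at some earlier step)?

s0

Run of N on w = b a b b b a a a c:
  step 0: s0  (start)
  step 1: s4  (read b: s0→s4)
  step 2: s1  (read a: s4→s1)
  step 3: s0  (read b: s1→s0)   ← first repeat (s0 seen earlier)
  step 4: s4  (read b: s0→s4)
  step 5: s2  (read b: s4→s2)
  step 6: s3  (read a: s2→s3)
  step 7: s1  (read a: s3→s1)
  step 8: s4  (read a: s1→s4)
  step 9: s2  (read c: s4→s2)

The earliest repeat is at step j = 3: N is in s0, which it already visited at step i = 0.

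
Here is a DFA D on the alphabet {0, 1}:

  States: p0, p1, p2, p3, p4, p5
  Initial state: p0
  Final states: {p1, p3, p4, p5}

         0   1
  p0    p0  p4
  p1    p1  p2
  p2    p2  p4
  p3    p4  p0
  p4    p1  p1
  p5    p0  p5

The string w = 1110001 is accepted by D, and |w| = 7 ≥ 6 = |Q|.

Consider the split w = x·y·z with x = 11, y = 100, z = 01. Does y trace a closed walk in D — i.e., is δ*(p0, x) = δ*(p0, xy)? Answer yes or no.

no

Run of D on the first 5 characters of w = 1 1 1 0 0:
  step 0: p0  (start)
  step 1: p4  (read 1: p0→p4)
  step 2: p1  (read 1: p4→p1)
  step 3: p2  (read 1: p1→p2)
  step 4: p2  (read 0: p2→p2)
  step 5: p2  (read 0: p2→p2)

After x (step 2): p1. After xy (step 5): p2.
They differ (p1 ≠ p2), so y is not a cycle from the state after x; this split is not the one the pumping-lemma construction produces, and pumping y need not keep the string in L(D).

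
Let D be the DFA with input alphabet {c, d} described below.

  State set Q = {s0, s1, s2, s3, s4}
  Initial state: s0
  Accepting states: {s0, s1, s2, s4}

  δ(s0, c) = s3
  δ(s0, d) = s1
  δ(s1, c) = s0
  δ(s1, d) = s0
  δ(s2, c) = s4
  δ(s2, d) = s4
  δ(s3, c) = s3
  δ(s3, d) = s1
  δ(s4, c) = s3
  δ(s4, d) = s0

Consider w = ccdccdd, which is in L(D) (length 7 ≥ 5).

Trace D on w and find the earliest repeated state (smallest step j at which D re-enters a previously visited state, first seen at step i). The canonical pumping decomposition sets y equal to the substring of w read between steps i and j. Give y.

Run of D on w = c c d c c d d:
  step 0: s0  (start)
  step 1: s3  (read c: s0→s3)
  step 2: s3  (read c: s3→s3)   ← first repeat (s3 seen earlier)
  step 3: s1  (read d: s3→s1)
  step 4: s0  (read c: s1→s0)
  step 5: s3  (read c: s0→s3)
  step 6: s1  (read d: s3→s1)
  step 7: s0  (read d: s1→s0)

So i = 1, j = 2, giving x = w[0:1] = c, y = w[1:2] = c, z = w[2:7] = dccdd.
Check: |xy| = 2 ≤ 5 and |y| = 1 ≥ 1. Reading y takes D from s3 back to s3, so every xyⁱz is accepted.

c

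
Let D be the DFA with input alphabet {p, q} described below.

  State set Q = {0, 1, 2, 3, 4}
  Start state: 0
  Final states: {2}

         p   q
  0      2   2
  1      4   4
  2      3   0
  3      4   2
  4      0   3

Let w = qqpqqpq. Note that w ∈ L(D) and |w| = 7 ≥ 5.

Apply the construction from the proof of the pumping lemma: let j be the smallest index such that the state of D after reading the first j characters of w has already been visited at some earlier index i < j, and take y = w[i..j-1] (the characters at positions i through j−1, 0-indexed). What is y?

qq

State sequence: 0 -q-> 2 -q-> 0 -p-> 2 -q-> 0 -q-> 2 -p-> 3 -q-> 2
First repeat at step 2: 0 was already visited.

So i = 0, j = 2, giving x = w[0:0] = ε, y = w[0:2] = qq, z = w[2:7] = pqqpq.
Check: |xy| = 2 ≤ 5 and |y| = 2 ≥ 1. Reading y takes D from 0 back to 0, so every xyⁱz is accepted.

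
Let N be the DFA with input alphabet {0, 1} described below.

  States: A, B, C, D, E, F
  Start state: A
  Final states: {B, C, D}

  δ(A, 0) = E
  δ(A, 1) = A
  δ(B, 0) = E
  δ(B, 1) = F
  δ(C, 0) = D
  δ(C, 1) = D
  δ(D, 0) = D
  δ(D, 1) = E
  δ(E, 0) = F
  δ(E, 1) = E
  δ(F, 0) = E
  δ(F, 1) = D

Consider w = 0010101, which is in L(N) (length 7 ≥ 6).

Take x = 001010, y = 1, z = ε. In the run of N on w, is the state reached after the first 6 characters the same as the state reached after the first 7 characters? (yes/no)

no

State sequence: A -0-> E -0-> F -1-> D -0-> D -1-> E -0-> F -1-> D

After x (step 6): F. After xy (step 7): D.
They differ (F ≠ D), so y is not a cycle from the state after x; this split is not the one the pumping-lemma construction produces, and pumping y need not keep the string in L(N).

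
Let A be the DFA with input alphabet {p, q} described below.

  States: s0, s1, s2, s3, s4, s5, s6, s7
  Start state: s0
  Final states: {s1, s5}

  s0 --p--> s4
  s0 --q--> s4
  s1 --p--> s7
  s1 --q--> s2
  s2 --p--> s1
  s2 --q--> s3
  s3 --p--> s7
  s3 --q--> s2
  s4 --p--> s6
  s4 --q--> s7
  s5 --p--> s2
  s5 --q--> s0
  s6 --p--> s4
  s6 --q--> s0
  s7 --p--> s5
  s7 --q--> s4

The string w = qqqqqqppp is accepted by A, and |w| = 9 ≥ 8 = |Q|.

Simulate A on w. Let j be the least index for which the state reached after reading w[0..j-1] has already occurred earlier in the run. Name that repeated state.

Run of A on w = q q q q q q p p p:
  step 0: s0  (start)
  step 1: s4  (read q: s0→s4)
  step 2: s7  (read q: s4→s7)
  step 3: s4  (read q: s7→s4)   ← first repeat (s4 seen earlier)
  step 4: s7  (read q: s4→s7)
  step 5: s4  (read q: s7→s4)
  step 6: s7  (read q: s4→s7)
  step 7: s5  (read p: s7→s5)
  step 8: s2  (read p: s5→s2)
  step 9: s1  (read p: s2→s1)

The earliest repeat is at step j = 3: A is in s4, which it already visited at step i = 1.
Pumping length from the standard proof: p = 8 (the number of states). The repeated state found above gives |xy| = j ≤ 8 and |y| = j − i ≥ 1.

s4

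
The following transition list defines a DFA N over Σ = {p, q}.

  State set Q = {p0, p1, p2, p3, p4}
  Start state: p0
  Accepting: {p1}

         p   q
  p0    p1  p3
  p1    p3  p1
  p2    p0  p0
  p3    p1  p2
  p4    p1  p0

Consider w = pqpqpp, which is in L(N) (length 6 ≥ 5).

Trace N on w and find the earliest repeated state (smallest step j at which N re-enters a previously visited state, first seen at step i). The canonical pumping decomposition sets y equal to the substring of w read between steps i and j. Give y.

q

Run of N on w = p q p q p p:
  step 0: p0  (start)
  step 1: p1  (read p: p0→p1)
  step 2: p1  (read q: p1→p1)   ← first repeat (p1 seen earlier)
  step 3: p3  (read p: p1→p3)
  step 4: p2  (read q: p3→p2)
  step 5: p0  (read p: p2→p0)
  step 6: p1  (read p: p0→p1)

So i = 1, j = 2, giving x = w[0:1] = p, y = w[1:2] = q, z = w[2:6] = pqpp.
Check: |xy| = 2 ≤ 5 and |y| = 1 ≥ 1. Reading y takes N from p1 back to p1, so every xyⁱz is accepted.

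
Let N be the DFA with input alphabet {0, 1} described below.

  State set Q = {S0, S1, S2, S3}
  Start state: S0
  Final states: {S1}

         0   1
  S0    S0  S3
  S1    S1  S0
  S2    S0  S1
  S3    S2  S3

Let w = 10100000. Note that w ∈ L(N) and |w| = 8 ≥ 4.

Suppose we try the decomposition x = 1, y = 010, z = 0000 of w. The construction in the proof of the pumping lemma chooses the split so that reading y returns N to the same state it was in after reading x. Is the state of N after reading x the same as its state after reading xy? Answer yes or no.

Run of N on the first 4 characters of w = 1 0 1 0:
  step 0: S0  (start)
  step 1: S3  (read 1: S0→S3)
  step 2: S2  (read 0: S3→S2)
  step 3: S1  (read 1: S2→S1)
  step 4: S1  (read 0: S1→S1)

After x (step 1): S3. After xy (step 4): S1.
They differ (S3 ≠ S1), so y is not a cycle from the state after x; this split is not the one the pumping-lemma construction produces, and pumping y need not keep the string in L(N).

no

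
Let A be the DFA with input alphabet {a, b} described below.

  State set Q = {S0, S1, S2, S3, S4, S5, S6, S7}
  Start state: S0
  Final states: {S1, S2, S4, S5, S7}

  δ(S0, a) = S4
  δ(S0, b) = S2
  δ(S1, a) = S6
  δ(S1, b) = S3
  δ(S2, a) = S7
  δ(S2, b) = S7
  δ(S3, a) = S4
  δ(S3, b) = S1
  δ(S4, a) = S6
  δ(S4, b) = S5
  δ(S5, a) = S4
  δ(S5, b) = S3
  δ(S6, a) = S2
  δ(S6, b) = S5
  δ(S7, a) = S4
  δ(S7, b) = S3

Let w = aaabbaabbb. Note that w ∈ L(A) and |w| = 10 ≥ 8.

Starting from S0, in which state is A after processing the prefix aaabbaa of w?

Run of A on the first 7 characters of w = a a a b b a a:
  step 0: S0  (start)
  step 1: S4  (read a: S0→S4)
  step 2: S6  (read a: S4→S6)
  step 3: S2  (read a: S6→S2)
  step 4: S7  (read b: S2→S7)
  step 5: S3  (read b: S7→S3)
  step 6: S4  (read a: S3→S4)
  step 7: S6  (read a: S4→S6)

After reading 7 characters, A is in state S6.

S6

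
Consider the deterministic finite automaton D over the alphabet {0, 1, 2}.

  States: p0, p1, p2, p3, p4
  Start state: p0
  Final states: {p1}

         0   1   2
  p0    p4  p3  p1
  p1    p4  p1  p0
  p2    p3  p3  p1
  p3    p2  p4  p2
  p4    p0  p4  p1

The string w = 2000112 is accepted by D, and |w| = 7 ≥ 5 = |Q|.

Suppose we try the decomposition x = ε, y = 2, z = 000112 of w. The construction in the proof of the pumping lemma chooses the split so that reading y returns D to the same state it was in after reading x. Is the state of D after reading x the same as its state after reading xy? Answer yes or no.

no

Run of D on the first 1 characters of w = 2:
  step 0: p0  (start)
  step 1: p1  (read 2: p0→p1)

After x (step 0): p0. After xy (step 1): p1.
They differ (p0 ≠ p1), so y is not a cycle from the state after x; this split is not the one the pumping-lemma construction produces, and pumping y need not keep the string in L(D).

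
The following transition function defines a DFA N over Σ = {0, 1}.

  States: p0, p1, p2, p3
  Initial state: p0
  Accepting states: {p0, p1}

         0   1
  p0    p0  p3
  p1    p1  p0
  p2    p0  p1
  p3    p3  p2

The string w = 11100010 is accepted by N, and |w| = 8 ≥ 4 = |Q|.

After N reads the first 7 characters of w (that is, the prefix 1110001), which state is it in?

Run of N on the first 7 characters of w = 1 1 1 0 0 0 1:
  step 0: p0  (start)
  step 1: p3  (read 1: p0→p3)
  step 2: p2  (read 1: p3→p2)
  step 3: p1  (read 1: p2→p1)
  step 4: p1  (read 0: p1→p1)
  step 5: p1  (read 0: p1→p1)
  step 6: p1  (read 0: p1→p1)
  step 7: p0  (read 1: p1→p0)

After reading 7 characters, N is in state p0.

p0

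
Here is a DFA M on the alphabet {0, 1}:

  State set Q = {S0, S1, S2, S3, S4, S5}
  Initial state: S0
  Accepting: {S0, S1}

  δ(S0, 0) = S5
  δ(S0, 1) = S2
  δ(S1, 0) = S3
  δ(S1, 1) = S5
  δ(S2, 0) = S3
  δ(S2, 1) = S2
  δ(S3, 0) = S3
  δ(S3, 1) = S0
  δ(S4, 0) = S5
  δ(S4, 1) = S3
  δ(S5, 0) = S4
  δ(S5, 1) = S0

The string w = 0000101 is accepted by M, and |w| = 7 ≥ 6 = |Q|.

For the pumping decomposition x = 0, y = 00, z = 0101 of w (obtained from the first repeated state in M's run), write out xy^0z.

00101

xy⁰z = xz = 0·0101 = 00101.
Reading y = 00 takes M from S5 back to S5, so after x the machine is still in S5, and z then leads to the accepting state S0. Hence 00101 ∈ L(M).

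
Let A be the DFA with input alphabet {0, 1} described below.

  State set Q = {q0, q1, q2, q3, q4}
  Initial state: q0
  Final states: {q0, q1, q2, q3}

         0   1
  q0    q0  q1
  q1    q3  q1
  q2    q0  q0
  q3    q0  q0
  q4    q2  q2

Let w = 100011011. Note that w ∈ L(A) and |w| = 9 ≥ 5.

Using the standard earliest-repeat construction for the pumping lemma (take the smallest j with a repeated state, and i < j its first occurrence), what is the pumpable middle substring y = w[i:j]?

State sequence: q0 -1-> q1 -0-> q3 -0-> q0 -0-> q0 -1-> q1 -1-> q1 -0-> q3 -1-> q0 -1-> q1
First repeat at step 3: q0 was already visited.

So i = 0, j = 3, giving x = w[0:0] = ε, y = w[0:3] = 100, z = w[3:9] = 011011.
Check: |xy| = 3 ≤ 5 and |y| = 3 ≥ 1. Reading y takes A from q0 back to q0, so every xyⁱz is accepted.
The DFA has 5 states, so the proof of the pumping lemma guarantees a repeated state among the first 5+1 visited; the segment between the two visits is the pumpable y.

100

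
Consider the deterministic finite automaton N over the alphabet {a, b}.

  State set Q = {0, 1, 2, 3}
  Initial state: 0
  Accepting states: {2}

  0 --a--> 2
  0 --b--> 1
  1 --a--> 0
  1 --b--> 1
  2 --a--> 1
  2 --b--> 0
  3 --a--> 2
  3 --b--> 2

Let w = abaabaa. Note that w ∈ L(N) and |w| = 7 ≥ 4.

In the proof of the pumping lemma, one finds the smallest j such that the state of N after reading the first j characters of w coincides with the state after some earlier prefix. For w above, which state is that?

0

State sequence: 0 -a-> 2 -b-> 0 -a-> 2 -a-> 1 -b-> 1 -a-> 0 -a-> 2
First repeat at step 2: 0 was already visited.

The earliest repeat is at step j = 2: N is in 0, which it already visited at step i = 0.
Pumping length from the standard proof: p = 4 (the number of states). The repeated state found above gives |xy| = j ≤ 4 and |y| = j − i ≥ 1.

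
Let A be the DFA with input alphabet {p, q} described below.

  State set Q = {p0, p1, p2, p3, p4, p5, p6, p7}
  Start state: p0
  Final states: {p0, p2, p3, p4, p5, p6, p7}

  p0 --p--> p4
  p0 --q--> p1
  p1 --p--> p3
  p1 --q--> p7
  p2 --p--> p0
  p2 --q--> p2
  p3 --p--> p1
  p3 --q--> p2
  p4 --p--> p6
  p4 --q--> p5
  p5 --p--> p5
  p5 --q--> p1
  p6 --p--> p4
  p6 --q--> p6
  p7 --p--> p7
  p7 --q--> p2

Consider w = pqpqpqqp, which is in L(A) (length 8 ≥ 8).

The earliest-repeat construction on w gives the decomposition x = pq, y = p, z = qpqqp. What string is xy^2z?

xy^2z = pq·p·p·qpqqp = pqppqpqqp.
Reading y = p takes A from p5 back to p5, so after x·y·y the machine is still in p5, and z then leads to the accepting state p0. Hence pqppqpqqp ∈ L(A).

pqppqpqqp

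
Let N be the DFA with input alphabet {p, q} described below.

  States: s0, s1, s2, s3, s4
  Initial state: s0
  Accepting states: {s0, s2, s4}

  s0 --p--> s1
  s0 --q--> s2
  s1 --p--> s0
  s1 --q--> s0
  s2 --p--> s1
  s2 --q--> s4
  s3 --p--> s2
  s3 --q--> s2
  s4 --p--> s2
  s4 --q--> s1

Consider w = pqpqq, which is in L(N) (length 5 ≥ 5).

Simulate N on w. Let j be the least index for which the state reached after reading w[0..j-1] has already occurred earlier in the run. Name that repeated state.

s0

State sequence: s0 -p-> s1 -q-> s0 -p-> s1 -q-> s0 -q-> s2
First repeat at step 2: s0 was already visited.

The earliest repeat is at step j = 2: N is in s0, which it already visited at step i = 0.
Since N has 5 states, any run of length ≥ 5 visits 5+1 states, so by pigeonhole some state repeats within the first 5 steps — that repeat gives the pumpable loop.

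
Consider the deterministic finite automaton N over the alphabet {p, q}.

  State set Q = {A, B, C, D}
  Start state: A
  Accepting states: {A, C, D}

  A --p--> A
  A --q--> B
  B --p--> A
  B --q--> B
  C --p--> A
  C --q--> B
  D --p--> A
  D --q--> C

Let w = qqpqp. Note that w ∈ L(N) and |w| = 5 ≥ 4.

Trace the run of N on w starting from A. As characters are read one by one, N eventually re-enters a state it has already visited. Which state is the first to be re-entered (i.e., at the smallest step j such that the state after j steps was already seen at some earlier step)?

Run of N on w = q q p q p:
  step 0: A  (start)
  step 1: B  (read q: A→B)
  step 2: B  (read q: B→B)   ← first repeat (B seen earlier)
  step 3: A  (read p: B→A)
  step 4: B  (read q: A→B)
  step 5: A  (read p: B→A)

The earliest repeat is at step j = 2: N is in B, which it already visited at step i = 1.
With |Q| = 4, pigeonhole forces a state repeat no later than step 4; the substring read between the first and second visits to that state can be pumped.

B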